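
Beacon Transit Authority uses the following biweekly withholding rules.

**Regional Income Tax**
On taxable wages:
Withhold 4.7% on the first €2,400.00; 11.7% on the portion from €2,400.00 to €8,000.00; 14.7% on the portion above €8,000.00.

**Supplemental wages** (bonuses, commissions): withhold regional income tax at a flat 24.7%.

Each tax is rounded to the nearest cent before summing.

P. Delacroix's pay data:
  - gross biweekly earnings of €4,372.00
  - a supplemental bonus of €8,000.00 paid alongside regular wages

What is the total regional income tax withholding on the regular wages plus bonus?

€2,319.52

Regional Income Tax: taxable = €4,372.00
  €112.80 + 11.7% × (€4,372.00 − €2,400.00) = €112.80 + 11.7% × €1,972.00 = €343.52
Supplemental (24.7% flat on bonus): 24.7% × €8,000.00 = €1,976.00
Total regional income tax: €343.52 + €1,976.00 = €2,319.52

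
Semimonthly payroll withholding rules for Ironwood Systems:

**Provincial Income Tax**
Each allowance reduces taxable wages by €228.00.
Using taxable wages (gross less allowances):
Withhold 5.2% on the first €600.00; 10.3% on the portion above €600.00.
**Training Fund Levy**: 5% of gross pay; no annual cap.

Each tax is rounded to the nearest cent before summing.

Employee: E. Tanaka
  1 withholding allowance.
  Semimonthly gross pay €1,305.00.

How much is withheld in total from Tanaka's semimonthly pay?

Provincial Income Tax: taxable = €1,305.00 − 1×€228.00 = €1,077.00
  €31.20 + 10.3% × (€1,077.00 − €600.00) = €31.20 + 10.3% × €477.00 = €80.33
Training Fund Levy: 5% × €1,305.00 = €65.25
Total: €80.33 + €65.25 = €145.58

€145.58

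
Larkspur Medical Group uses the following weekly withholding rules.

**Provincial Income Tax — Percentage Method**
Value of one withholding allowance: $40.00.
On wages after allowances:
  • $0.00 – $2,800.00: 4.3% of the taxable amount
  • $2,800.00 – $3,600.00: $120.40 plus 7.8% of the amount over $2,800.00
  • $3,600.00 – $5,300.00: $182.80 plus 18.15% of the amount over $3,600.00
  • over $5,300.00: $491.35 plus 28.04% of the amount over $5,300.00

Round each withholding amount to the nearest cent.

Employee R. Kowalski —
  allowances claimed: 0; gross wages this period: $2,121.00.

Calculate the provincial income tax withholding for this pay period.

Provincial Income Tax: taxable = $2,121.00
  4.3% × $2,121.00 = $91.20

$91.20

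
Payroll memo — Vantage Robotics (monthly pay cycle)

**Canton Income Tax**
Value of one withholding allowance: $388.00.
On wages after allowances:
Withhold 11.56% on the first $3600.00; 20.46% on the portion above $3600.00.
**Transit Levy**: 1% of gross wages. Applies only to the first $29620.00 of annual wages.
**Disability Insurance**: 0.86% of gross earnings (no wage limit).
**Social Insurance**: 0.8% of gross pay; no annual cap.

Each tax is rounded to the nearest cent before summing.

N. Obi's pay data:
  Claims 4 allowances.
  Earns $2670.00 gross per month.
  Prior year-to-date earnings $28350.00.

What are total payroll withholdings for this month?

$186.26

Canton Income Tax: taxable = $2670.00 − 4×$388.00 = $1118.00
  11.56% × $1118.00 = $129.24
Transit Levy: cap $29620.00 − YTD $28350.00 = $1270.00 subject; 1% × $1270.00 = $12.70
Disability Insurance: 0.86% × $2670.00 = $22.96
Social Insurance: 0.8% × $2670.00 = $21.36
Total: $129.24 + $12.70 + $22.96 + $21.36 = $186.26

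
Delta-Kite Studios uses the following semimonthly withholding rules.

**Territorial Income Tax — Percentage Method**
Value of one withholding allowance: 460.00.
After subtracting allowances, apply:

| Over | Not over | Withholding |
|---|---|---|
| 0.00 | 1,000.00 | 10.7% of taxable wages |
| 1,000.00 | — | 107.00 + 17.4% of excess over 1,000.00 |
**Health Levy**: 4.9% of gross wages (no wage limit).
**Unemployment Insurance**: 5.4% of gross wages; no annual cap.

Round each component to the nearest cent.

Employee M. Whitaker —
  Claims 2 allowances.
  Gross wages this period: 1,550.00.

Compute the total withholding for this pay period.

227.06

Territorial Income Tax: taxable = 1,550.00 − 2×460.00 = 630.00
  10.7% × 630.00 = 67.41
Health Levy: 4.9% × 1,550.00 = 75.95
Unemployment Insurance: 5.4% × 1,550.00 = 83.70
Total: 67.41 + 75.95 + 83.70 = 227.06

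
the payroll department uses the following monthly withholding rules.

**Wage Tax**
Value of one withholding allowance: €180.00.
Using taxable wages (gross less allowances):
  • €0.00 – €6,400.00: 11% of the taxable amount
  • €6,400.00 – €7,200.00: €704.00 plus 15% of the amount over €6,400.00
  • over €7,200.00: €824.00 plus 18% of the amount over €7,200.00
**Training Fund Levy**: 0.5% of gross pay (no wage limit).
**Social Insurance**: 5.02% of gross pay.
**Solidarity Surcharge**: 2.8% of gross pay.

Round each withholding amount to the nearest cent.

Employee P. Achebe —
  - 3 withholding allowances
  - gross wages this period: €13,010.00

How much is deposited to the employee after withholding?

€10,154.97

Wage Tax: taxable = €13,010.00 − 3×€180.00 = €12,470.00
  €824.00 + 18% × (€12,470.00 − €7,200.00) = €824.00 + 18% × €5,270.00 = €1,772.60
Training Fund Levy: 0.5% × €13,010.00 = €65.05
Social Insurance: 5.02% × €13,010.00 = €653.10
Solidarity Surcharge: 2.8% × €13,010.00 = €364.28
Total withheld: €1,772.60 + €65.05 + €653.10 + €364.28 = €2,855.03
Net pay: €13,010.00 − €2,855.03 = €10,154.97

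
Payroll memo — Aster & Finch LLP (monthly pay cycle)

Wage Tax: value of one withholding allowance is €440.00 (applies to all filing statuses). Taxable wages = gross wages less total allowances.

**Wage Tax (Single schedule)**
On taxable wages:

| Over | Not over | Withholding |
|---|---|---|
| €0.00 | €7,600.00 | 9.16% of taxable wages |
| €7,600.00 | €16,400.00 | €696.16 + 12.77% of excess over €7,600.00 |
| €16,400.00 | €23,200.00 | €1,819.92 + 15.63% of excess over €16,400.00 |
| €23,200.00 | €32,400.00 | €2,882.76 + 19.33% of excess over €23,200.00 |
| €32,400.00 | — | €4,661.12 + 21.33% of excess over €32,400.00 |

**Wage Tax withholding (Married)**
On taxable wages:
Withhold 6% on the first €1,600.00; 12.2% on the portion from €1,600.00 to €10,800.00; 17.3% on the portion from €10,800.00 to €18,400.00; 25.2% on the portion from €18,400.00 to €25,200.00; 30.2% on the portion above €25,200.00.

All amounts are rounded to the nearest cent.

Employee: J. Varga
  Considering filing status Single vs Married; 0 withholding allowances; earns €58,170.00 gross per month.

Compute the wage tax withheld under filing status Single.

Wage Tax (Single): taxable = €58,170.00
  €4,661.12 + 21.33% × (€58,170.00 − €32,400.00) = €4,661.12 + 21.33% × €25,770.00 = €10,157.86

€10,157.86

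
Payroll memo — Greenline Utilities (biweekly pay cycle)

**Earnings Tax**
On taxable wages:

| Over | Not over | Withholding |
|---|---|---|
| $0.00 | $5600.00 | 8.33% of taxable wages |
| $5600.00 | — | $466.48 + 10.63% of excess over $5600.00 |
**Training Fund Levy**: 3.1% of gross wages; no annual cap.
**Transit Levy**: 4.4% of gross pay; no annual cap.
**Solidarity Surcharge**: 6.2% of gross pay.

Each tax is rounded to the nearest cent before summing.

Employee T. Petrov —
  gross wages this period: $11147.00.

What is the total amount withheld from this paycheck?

$2583.27

Earnings Tax: taxable = $11147.00
  $466.48 + 10.63% × ($11147.00 − $5600.00) = $466.48 + 10.63% × $5547.00 = $1056.13
Training Fund Levy: 3.1% × $11147.00 = $345.56
Transit Levy: 4.4% × $11147.00 = $490.47
Solidarity Surcharge: 6.2% × $11147.00 = $691.11
Total: $1056.13 + $345.56 + $490.47 + $691.11 = $2583.27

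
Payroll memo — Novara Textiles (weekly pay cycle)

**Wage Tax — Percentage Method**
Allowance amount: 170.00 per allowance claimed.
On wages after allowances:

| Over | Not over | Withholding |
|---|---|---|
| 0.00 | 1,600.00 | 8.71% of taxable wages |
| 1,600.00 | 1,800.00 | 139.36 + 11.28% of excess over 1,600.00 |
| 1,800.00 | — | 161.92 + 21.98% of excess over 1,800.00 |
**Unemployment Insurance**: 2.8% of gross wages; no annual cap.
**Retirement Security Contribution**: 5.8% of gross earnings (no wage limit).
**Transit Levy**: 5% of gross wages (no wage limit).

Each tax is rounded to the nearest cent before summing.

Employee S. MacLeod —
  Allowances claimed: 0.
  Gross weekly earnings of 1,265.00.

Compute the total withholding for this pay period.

Wage Tax: taxable = 1,265.00
  8.71% × 1,265.00 = 110.18
Unemployment Insurance: 2.8% × 1,265.00 = 35.42
Retirement Security Contribution: 5.8% × 1,265.00 = 73.37
Transit Levy: 5% × 1,265.00 = 63.25
Total: 110.18 + 35.42 + 73.37 + 63.25 = 282.22

282.22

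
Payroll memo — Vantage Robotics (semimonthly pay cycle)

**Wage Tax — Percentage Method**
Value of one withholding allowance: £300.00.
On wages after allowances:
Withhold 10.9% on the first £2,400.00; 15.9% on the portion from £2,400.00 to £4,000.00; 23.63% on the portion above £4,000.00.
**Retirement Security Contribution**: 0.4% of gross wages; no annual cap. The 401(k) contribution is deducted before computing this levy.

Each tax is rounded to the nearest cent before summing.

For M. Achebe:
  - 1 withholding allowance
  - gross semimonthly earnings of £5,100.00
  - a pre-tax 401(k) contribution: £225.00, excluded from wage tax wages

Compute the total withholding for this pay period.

Wage Tax: taxable = £5,100.00 − £225.00 − 1×£300.00 = £4,575.00
  £516.00 + 23.63% × (£4,575.00 − £4,000.00) = £516.00 + 23.63% × £575.00 = £651.87
Retirement Security Contribution: 0.4% × £4,875.00 = £19.50
Total: £651.87 + £19.50 = £671.37

£671.37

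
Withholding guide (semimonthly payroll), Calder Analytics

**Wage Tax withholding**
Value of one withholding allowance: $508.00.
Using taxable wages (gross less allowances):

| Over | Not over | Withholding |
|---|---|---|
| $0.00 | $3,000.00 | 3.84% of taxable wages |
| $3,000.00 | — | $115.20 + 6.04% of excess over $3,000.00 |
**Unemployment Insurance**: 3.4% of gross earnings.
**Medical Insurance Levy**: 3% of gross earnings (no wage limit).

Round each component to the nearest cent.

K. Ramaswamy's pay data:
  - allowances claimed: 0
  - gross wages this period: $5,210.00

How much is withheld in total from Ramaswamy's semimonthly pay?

Wage Tax: taxable = $5,210.00
  $115.20 + 6.04% × ($5,210.00 − $3,000.00) = $115.20 + 6.04% × $2,210.00 = $248.68
Unemployment Insurance: 3.4% × $5,210.00 = $177.14
Medical Insurance Levy: 3% × $5,210.00 = $156.30
Total: $248.68 + $177.14 + $156.30 = $582.12

$582.12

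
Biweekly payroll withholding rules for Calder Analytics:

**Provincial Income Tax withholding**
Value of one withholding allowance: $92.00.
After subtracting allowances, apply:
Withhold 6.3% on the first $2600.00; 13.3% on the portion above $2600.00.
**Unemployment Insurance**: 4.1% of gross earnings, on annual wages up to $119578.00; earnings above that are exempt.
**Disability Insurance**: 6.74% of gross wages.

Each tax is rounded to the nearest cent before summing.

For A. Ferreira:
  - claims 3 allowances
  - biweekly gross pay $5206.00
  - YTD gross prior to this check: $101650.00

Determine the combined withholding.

$1038.02

Provincial Income Tax: taxable = $5206.00 − 3×$92.00 = $4930.00
  $163.80 + 13.3% × ($4930.00 − $2600.00) = $163.80 + 13.3% × $2330.00 = $473.69
Unemployment Insurance: 4.1% × $5206.00 = $213.45
Disability Insurance: 6.74% × $5206.00 = $350.88
Total: $473.69 + $213.45 + $350.88 = $1038.02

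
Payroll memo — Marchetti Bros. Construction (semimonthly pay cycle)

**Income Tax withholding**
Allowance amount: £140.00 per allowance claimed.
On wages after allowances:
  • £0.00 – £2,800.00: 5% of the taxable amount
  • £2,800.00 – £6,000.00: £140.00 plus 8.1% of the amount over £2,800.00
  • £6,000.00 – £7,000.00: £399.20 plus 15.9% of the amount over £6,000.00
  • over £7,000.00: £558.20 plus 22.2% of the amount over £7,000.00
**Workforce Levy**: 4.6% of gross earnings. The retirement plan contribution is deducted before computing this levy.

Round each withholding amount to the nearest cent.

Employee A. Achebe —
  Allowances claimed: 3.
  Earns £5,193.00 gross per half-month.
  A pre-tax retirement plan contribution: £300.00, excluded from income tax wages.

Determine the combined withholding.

£500.59

Income Tax: taxable = £5,193.00 − £300.00 − 3×£140.00 = £4,473.00
  £140.00 + 8.1% × (£4,473.00 − £2,800.00) = £140.00 + 8.1% × £1,673.00 = £275.51
Workforce Levy: 4.6% × £4,893.00 = £225.08
Total: £275.51 + £225.08 = £500.59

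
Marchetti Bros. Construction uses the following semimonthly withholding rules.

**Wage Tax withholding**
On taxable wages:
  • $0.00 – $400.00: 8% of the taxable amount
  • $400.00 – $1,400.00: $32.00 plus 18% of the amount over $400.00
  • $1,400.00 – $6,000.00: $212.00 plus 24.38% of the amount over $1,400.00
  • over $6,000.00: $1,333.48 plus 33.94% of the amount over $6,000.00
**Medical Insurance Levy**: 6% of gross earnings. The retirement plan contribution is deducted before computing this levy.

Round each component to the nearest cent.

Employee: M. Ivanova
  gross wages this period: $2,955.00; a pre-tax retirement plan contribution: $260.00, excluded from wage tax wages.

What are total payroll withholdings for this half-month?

$689.42

Wage Tax: taxable = $2,955.00 − $260.00 = $2,695.00
  $212.00 + 24.38% × ($2,695.00 − $1,400.00) = $212.00 + 24.38% × $1,295.00 = $527.72
Medical Insurance Levy: 6% × $2,695.00 = $161.70
Total: $527.72 + $161.70 = $689.42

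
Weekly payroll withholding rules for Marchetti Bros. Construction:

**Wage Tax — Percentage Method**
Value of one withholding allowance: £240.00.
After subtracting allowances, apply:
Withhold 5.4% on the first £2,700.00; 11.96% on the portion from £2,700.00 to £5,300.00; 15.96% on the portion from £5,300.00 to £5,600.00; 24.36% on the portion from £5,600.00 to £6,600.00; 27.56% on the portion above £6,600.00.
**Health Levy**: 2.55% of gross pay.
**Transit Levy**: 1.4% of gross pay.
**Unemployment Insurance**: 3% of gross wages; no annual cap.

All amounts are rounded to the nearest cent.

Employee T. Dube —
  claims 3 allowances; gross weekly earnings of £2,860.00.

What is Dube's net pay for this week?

Wage Tax: taxable = £2,860.00 − 3×£240.00 = £2,140.00
  5.4% × £2,140.00 = £115.56
Health Levy: 2.55% × £2,860.00 = £72.93
Transit Levy: 1.4% × £2,860.00 = £40.04
Unemployment Insurance: 3% × £2,860.00 = £85.80
Total withheld: £115.56 + £72.93 + £40.04 + £85.80 = £314.33
Net pay: £2,860.00 − £314.33 = £2,545.67

£2,545.67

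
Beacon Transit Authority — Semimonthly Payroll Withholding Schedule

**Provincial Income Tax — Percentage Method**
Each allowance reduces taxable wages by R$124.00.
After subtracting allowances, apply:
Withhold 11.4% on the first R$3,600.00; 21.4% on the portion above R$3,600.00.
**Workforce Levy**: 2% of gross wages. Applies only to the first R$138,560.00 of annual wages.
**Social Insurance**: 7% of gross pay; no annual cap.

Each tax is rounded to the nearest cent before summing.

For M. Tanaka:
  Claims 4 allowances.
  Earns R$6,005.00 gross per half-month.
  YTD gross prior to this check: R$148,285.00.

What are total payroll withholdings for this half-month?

R$1,239.28

Provincial Income Tax: taxable = R$6,005.00 − 4×R$124.00 = R$5,509.00
  R$410.40 + 21.4% × (R$5,509.00 − R$3,600.00) = R$410.40 + 21.4% × R$1,909.00 = R$818.93
Workforce Levy: YTD R$148,285.00 ≥ cap R$138,560.00 → R$0.00
Social Insurance: 7% × R$6,005.00 = R$420.35
Total: R$818.93 + R$0.00 + R$420.35 = R$1,239.28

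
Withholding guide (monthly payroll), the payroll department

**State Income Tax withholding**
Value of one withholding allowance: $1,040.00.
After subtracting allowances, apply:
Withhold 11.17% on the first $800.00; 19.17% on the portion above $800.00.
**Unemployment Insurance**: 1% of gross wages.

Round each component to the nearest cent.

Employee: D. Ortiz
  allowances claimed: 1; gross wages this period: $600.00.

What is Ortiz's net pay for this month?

State Income Tax: taxable = $600.00 − 1×$1,040.00 = $-440.00
  Taxable ≤ 0 → $0.00
Unemployment Insurance: 1% × $600.00 = $6.00
Total withheld: $0.00 + $6.00 = $6.00
Net pay: $600.00 − $6.00 = $594.00

$594.00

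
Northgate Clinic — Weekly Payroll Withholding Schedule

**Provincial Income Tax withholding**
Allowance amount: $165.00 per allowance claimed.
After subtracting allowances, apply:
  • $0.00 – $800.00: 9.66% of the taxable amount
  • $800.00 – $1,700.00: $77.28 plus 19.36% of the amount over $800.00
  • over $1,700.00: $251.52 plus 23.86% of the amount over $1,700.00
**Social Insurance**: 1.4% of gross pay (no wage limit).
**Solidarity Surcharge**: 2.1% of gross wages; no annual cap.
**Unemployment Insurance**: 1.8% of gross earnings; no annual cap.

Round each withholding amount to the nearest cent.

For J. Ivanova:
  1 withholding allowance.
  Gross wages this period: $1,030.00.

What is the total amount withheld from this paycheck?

Provincial Income Tax: taxable = $1,030.00 − 1×$165.00 = $865.00
  $77.28 + 19.36% × ($865.00 − $800.00) = $77.28 + 19.36% × $65.00 = $89.86
Social Insurance: 1.4% × $1,030.00 = $14.42
Solidarity Surcharge: 2.1% × $1,030.00 = $21.63
Unemployment Insurance: 1.8% × $1,030.00 = $18.54
Total: $89.86 + $14.42 + $21.63 + $18.54 = $144.45

$144.45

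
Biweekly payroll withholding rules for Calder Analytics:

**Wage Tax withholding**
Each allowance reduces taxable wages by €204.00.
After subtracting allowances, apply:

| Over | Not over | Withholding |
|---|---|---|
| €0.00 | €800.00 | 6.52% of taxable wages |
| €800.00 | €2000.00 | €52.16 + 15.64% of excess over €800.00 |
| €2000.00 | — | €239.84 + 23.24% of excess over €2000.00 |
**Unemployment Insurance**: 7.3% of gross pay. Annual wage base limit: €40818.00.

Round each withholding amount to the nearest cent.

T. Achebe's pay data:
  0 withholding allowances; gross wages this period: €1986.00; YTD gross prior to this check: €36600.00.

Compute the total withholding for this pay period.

€382.63

Wage Tax: taxable = €1986.00
  €52.16 + 15.64% × (€1986.00 − €800.00) = €52.16 + 15.64% × €1186.00 = €237.65
Unemployment Insurance: 7.3% × €1986.00 = €144.98
Total: €237.65 + €144.98 = €382.63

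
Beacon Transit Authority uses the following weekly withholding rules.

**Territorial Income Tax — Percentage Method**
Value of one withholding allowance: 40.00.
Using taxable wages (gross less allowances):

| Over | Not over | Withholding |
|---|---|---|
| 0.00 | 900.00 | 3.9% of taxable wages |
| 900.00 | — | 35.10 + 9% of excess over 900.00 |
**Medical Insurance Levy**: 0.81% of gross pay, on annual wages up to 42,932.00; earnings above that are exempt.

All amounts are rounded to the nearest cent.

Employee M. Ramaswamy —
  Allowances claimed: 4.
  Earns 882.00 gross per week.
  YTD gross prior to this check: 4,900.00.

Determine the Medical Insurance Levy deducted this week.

Medical Insurance Levy: 0.81% × 882.00 = 7.14

7.14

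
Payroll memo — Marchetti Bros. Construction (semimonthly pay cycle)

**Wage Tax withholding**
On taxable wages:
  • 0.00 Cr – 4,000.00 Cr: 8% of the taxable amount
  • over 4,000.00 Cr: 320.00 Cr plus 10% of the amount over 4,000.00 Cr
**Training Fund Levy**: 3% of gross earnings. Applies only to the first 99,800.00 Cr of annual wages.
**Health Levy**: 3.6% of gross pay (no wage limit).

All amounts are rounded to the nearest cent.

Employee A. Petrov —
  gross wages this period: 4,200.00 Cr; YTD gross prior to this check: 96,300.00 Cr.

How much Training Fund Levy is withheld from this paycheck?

Training Fund Levy: cap 99,800.00 Cr − YTD 96,300.00 Cr = 3,500.00 Cr subject; 3% × 3,500.00 Cr = 105.00 Cr

105.00 Cr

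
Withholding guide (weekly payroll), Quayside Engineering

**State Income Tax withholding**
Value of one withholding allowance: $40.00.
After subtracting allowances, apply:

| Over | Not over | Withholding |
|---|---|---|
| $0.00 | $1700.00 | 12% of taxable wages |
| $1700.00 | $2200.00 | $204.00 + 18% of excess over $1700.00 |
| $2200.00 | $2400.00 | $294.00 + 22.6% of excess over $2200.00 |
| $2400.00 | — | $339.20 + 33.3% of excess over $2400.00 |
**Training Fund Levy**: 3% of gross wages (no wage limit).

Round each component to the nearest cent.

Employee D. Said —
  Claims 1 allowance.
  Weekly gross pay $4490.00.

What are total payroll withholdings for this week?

$1156.55

State Income Tax: taxable = $4490.00 − 1×$40.00 = $4450.00
  $339.20 + 33.3% × ($4450.00 − $2400.00) = $339.20 + 33.3% × $2050.00 = $1021.85
Training Fund Levy: 3% × $4490.00 = $134.70
Total: $1021.85 + $134.70 = $1156.55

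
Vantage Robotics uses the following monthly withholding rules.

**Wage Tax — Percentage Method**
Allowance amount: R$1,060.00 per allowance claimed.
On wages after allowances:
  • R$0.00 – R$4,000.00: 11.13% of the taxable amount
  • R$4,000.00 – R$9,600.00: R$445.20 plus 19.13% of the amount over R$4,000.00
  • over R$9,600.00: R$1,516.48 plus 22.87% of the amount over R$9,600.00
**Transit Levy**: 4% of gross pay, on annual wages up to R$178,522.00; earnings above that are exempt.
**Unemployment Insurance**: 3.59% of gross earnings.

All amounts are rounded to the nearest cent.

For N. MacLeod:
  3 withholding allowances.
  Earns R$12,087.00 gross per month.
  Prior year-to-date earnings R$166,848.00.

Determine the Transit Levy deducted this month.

Transit Levy: cap R$178,522.00 − YTD R$166,848.00 = R$11,674.00 subject; 4% × R$11,674.00 = R$466.96

R$466.96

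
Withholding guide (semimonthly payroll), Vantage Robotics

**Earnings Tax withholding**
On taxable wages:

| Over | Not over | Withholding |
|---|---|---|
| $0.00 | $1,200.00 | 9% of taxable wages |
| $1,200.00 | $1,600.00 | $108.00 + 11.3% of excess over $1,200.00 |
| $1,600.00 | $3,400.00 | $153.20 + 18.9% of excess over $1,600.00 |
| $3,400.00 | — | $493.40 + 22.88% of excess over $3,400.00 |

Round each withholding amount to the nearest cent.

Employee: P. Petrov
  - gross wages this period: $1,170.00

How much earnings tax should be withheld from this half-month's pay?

$105.30

Earnings Tax: taxable = $1,170.00
  9% × $1,170.00 = $105.30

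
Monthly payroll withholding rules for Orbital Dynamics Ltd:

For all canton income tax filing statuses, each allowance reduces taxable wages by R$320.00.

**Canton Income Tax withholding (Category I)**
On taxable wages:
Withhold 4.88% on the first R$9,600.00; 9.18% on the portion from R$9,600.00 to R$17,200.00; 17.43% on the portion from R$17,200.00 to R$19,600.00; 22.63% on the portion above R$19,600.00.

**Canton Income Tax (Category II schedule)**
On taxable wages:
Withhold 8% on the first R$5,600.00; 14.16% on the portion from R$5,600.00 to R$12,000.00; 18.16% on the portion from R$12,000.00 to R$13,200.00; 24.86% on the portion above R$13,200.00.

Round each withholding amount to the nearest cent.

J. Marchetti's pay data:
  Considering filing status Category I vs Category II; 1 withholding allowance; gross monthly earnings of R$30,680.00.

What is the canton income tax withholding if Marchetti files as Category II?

R$5,838.14

Canton Income Tax (Category II): taxable = R$30,680.00 − 1×R$320.00 = R$30,360.00
  R$1,572.16 + 24.86% × (R$30,360.00 − R$13,200.00) = R$1,572.16 + 24.86% × R$17,160.00 = R$5,838.14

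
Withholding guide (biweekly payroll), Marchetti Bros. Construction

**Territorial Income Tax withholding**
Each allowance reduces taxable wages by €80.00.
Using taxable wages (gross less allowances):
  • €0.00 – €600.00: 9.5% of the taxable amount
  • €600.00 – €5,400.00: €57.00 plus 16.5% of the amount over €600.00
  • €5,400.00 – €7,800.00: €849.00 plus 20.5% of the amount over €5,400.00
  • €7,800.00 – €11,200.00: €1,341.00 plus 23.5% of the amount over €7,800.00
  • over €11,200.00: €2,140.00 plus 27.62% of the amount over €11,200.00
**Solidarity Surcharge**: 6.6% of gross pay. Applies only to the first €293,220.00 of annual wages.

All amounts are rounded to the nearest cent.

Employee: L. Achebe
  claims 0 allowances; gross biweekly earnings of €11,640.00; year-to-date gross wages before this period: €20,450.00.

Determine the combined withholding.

Territorial Income Tax: taxable = €11,640.00
  €2,140.00 + 27.62% × (€11,640.00 − €11,200.00) = €2,140.00 + 27.62% × €440.00 = €2,261.53
Solidarity Surcharge: 6.6% × €11,640.00 = €768.24
Total: €2,261.53 + €768.24 = €3,029.77

€3,029.77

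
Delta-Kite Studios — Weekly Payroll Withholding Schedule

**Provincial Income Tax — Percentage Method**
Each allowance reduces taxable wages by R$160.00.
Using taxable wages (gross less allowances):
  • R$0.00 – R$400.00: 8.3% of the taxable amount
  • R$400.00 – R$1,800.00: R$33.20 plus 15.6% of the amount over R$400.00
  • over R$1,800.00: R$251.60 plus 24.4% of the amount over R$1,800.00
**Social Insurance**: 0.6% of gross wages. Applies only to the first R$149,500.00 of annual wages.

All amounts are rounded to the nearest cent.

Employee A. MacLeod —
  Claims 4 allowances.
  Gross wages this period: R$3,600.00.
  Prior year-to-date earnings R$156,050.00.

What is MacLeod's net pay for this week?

R$3,065.36

Provincial Income Tax: taxable = R$3,600.00 − 4×R$160.00 = R$2,960.00
  R$251.60 + 24.4% × (R$2,960.00 − R$1,800.00) = R$251.60 + 24.4% × R$1,160.00 = R$534.64
Social Insurance: YTD R$156,050.00 ≥ cap R$149,500.00 → R$0.00
Total withheld: R$534.64 + R$0.00 = R$534.64
Net pay: R$3,600.00 − R$534.64 = R$3,065.36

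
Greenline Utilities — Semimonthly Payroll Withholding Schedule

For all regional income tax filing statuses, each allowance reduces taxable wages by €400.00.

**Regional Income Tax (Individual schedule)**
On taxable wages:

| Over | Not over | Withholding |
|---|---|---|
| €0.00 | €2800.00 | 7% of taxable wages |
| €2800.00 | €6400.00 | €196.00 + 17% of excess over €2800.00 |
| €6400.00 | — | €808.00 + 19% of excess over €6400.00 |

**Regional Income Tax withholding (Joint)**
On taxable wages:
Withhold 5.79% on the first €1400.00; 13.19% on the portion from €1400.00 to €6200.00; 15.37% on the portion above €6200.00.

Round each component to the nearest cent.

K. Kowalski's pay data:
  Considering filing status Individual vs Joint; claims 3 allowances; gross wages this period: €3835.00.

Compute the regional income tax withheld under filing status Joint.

Regional Income Tax (Joint): taxable = €3835.00 − 3×€400.00 = €2635.00
  €81.06 + 13.19% × (€2635.00 − €1400.00) = €81.06 + 13.19% × €1235.00 = €243.96

€243.96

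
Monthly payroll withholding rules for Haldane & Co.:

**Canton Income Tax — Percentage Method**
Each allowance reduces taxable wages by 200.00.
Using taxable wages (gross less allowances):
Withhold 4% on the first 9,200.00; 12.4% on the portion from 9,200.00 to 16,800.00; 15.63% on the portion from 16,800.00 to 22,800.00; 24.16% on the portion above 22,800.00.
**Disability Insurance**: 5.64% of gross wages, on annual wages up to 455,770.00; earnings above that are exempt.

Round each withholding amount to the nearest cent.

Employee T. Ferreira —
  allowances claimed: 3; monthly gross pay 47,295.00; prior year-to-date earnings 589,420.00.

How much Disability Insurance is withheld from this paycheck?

0.00

Disability Insurance: YTD 589,420.00 ≥ cap 455,770.00 → 0.00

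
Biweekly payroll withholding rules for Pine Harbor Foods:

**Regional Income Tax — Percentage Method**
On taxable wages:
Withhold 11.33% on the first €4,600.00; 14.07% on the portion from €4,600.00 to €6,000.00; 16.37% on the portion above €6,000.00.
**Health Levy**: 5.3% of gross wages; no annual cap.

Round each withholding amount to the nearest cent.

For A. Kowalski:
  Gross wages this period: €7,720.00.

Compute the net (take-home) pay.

Regional Income Tax: taxable = €7,720.00
  €718.16 + 16.37% × (€7,720.00 − €6,000.00) = €718.16 + 16.37% × €1,720.00 = €999.72
Health Levy: 5.3% × €7,720.00 = €409.16
Total withheld: €999.72 + €409.16 = €1,408.88
Net pay: €7,720.00 − €1,408.88 = €6,311.12

€6,311.12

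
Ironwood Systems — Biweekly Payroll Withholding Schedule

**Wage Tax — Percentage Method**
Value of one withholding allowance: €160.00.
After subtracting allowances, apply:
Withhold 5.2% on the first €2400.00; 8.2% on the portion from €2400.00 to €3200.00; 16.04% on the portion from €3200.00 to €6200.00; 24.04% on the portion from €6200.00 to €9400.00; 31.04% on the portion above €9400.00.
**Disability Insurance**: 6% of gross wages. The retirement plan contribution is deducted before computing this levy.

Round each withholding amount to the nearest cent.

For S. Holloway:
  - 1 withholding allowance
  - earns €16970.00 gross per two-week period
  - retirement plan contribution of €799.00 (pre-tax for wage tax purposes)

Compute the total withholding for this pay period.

Wage Tax: taxable = €16970.00 − €799.00 − 1×€160.00 = €16011.00
  €1440.88 + 31.04% × (€16011.00 − €9400.00) = €1440.88 + 31.04% × €6611.00 = €3492.93
Disability Insurance: 6% × €16171.00 = €970.26
Total: €3492.93 + €970.26 = €4463.19

€4463.19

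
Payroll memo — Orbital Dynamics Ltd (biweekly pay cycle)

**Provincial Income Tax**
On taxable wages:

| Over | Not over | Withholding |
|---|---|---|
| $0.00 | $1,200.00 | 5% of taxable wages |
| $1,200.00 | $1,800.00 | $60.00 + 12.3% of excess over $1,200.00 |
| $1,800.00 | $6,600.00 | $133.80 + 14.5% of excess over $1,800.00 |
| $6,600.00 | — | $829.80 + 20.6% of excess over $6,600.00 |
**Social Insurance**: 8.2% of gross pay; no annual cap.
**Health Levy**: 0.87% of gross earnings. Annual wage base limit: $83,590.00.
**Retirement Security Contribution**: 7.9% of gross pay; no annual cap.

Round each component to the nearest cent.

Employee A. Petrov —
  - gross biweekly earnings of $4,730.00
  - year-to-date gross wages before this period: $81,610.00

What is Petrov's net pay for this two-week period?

$3,392.59

Provincial Income Tax: taxable = $4,730.00
  $133.80 + 14.5% × ($4,730.00 − $1,800.00) = $133.80 + 14.5% × $2,930.00 = $558.65
Social Insurance: 8.2% × $4,730.00 = $387.86
Health Levy: cap $83,590.00 − YTD $81,610.00 = $1,980.00 subject; 0.87% × $1,980.00 = $17.23
Retirement Security Contribution: 7.9% × $4,730.00 = $373.67
Total withheld: $558.65 + $387.86 + $17.23 + $373.67 = $1,337.41
Net pay: $4,730.00 − $1,337.41 = $3,392.59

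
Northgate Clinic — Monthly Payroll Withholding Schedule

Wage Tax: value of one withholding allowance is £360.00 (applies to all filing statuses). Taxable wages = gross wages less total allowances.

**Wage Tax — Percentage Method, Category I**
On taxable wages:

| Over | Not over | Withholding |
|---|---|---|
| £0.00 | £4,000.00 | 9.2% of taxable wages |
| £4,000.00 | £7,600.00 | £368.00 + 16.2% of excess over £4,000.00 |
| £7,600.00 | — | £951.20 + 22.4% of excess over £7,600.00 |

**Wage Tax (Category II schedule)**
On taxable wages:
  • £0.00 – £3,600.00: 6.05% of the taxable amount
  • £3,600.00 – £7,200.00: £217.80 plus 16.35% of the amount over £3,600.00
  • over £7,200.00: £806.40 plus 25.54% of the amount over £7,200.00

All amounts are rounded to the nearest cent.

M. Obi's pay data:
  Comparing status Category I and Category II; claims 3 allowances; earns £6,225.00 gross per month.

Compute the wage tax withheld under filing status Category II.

£470.41

Wage Tax (Category II): taxable = £6,225.00 − 3×£360.00 = £5,145.00
  £217.80 + 16.35% × (£5,145.00 − £3,600.00) = £217.80 + 16.35% × £1,545.00 = £470.41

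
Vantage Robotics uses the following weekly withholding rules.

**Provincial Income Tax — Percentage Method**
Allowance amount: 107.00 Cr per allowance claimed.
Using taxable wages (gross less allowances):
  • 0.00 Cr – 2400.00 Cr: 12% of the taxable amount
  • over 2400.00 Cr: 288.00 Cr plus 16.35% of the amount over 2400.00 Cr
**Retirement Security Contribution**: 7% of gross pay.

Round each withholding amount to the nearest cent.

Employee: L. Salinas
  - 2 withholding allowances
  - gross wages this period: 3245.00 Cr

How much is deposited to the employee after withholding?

Provincial Income Tax: taxable = 3245.00 Cr − 2×107.00 Cr = 3031.00 Cr
  288.00 Cr + 16.35% × (3031.00 Cr − 2400.00 Cr) = 288.00 Cr + 16.35% × 631.00 Cr = 391.17 Cr
Retirement Security Contribution: 7% × 3245.00 Cr = 227.15 Cr
Total withheld: 391.17 Cr + 227.15 Cr = 618.32 Cr
Net pay: 3245.00 Cr − 618.32 Cr = 2626.68 Cr

2626.68 Cr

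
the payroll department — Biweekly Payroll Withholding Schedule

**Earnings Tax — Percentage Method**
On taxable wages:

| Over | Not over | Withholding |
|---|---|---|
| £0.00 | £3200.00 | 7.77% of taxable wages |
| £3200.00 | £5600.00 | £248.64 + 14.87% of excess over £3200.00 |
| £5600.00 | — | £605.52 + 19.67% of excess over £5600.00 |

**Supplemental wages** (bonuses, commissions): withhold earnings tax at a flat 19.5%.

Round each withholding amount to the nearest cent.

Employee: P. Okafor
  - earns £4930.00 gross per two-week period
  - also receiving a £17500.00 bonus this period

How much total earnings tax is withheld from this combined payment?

Earnings Tax: taxable = £4930.00
  £248.64 + 14.87% × (£4930.00 − £3200.00) = £248.64 + 14.87% × £1730.00 = £505.89
Supplemental (19.5% flat on bonus): 19.5% × £17500.00 = £3412.50
Total earnings tax: £505.89 + £3412.50 = £3918.39

£3918.39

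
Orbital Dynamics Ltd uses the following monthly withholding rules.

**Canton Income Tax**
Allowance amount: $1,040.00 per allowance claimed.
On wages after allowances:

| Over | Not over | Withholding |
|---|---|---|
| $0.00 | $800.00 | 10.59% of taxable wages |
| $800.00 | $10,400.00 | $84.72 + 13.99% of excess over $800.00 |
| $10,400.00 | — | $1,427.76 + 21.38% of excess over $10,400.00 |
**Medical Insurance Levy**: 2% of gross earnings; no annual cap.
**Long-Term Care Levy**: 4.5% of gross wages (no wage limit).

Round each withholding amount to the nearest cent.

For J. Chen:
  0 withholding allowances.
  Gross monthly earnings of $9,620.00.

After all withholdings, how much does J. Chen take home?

$7,676.06

Canton Income Tax: taxable = $9,620.00
  $84.72 + 13.99% × ($9,620.00 − $800.00) = $84.72 + 13.99% × $8,820.00 = $1,318.64
Medical Insurance Levy: 2% × $9,620.00 = $192.40
Long-Term Care Levy: 4.5% × $9,620.00 = $432.90
Total withheld: $1,318.64 + $192.40 + $432.90 = $1,943.94
Net pay: $9,620.00 − $1,943.94 = $7,676.06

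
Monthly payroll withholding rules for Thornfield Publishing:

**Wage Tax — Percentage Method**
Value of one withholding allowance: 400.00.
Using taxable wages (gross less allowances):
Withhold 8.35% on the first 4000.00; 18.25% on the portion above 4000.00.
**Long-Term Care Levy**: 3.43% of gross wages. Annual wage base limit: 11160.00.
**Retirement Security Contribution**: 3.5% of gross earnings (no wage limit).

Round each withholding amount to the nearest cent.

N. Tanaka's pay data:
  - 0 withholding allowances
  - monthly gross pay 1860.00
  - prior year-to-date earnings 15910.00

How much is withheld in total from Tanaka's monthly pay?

Wage Tax: taxable = 1860.00
  8.35% × 1860.00 = 155.31
Long-Term Care Levy: YTD 15910.00 ≥ cap 11160.00 → 0.00
Retirement Security Contribution: 3.5% × 1860.00 = 65.10
Total: 155.31 + 0.00 + 65.10 = 220.41

220.41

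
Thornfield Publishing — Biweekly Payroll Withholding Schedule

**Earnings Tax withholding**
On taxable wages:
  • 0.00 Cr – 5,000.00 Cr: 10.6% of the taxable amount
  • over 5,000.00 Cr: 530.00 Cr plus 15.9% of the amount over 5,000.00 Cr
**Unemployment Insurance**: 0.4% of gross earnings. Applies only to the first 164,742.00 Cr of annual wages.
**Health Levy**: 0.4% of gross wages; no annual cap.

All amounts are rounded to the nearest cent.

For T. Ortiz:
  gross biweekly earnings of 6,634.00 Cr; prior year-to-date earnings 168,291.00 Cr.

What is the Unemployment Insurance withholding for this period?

0.00 Cr

Unemployment Insurance: YTD 168,291.00 Cr ≥ cap 164,742.00 Cr → 0.00 Cr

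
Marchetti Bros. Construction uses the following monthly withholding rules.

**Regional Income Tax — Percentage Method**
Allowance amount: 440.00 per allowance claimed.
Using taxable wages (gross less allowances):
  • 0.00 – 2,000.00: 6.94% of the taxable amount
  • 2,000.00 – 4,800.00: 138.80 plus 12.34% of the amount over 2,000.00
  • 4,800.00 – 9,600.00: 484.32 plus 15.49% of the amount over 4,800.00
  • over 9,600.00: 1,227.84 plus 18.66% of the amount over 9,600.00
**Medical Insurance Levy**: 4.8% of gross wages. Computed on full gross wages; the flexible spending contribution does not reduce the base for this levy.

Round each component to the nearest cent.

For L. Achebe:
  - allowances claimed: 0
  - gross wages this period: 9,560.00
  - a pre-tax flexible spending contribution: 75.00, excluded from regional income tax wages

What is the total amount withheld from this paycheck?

1,668.91

Regional Income Tax: taxable = 9,560.00 − 75.00 = 9,485.00
  484.32 + 15.49% × (9,485.00 − 4,800.00) = 484.32 + 15.49% × 4,685.00 = 1,210.03
Medical Insurance Levy: 4.8% × 9,560.00 = 458.88
Total: 1,210.03 + 458.88 = 1,668.91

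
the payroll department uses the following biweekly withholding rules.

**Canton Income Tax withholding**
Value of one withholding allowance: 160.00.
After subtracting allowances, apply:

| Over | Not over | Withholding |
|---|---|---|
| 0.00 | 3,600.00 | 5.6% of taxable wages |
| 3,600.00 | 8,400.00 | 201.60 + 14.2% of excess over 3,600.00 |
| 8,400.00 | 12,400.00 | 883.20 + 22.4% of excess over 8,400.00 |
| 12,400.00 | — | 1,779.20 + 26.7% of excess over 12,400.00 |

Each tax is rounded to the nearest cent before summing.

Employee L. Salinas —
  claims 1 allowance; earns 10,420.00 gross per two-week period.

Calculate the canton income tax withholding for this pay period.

1,299.84

Canton Income Tax: taxable = 10,420.00 − 1×160.00 = 10,260.00
  883.20 + 22.4% × (10,260.00 − 8,400.00) = 883.20 + 22.4% × 1,860.00 = 1,299.84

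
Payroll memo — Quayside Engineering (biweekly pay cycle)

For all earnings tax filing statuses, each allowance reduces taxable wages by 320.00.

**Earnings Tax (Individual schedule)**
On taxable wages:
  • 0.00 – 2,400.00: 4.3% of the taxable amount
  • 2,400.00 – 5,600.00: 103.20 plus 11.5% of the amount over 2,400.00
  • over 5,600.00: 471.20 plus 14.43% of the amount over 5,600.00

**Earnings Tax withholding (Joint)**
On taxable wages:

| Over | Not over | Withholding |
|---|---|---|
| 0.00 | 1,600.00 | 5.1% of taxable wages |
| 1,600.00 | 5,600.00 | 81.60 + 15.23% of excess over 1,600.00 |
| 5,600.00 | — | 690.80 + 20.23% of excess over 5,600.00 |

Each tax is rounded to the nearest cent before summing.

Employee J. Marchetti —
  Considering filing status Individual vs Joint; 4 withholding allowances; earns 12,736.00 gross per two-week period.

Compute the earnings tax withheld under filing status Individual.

1,316.22

Earnings Tax (Individual): taxable = 12,736.00 − 4×320.00 = 11,456.00
  471.20 + 14.43% × (11,456.00 − 5,600.00) = 471.20 + 14.43% × 5,856.00 = 1,316.22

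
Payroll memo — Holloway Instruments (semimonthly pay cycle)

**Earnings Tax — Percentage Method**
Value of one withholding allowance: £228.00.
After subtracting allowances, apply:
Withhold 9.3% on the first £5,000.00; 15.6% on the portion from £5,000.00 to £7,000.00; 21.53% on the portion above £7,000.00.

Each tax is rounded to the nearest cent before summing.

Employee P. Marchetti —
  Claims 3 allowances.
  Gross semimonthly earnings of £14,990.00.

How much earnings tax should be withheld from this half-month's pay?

£2,349.98

Earnings Tax: taxable = £14,990.00 − 3×£228.00 = £14,306.00
  £777.00 + 21.53% × (£14,306.00 − £7,000.00) = £777.00 + 21.53% × £7,306.00 = £2,349.98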